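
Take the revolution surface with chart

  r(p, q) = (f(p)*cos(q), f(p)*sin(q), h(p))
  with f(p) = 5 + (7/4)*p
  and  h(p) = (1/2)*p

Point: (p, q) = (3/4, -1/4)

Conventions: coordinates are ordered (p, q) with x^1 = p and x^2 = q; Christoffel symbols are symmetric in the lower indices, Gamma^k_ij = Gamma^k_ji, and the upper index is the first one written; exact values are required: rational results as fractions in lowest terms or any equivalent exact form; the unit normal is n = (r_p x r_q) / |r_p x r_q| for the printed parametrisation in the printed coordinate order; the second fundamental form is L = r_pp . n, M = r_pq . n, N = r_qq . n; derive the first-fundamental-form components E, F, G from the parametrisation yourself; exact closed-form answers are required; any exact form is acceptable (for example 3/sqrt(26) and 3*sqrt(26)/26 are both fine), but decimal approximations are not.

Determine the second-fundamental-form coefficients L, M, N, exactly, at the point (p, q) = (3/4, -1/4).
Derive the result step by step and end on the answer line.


f = 101/16, f' = 7/4, f'' = 0, h' = 1/2, h'' = 0
E = 53/16, F = 0, G = 10201/256; answer radicand W^2 = 53/16
unnormalised second-form numerators: l = 0, m = 0, n = 101/32; L = l/sqrt(53/16), and similarly M = m/sqrt(W^2), N = n/sqrt(W^2)

Answer: L = 0, M = 0, N = 101*sqrt(53)/424


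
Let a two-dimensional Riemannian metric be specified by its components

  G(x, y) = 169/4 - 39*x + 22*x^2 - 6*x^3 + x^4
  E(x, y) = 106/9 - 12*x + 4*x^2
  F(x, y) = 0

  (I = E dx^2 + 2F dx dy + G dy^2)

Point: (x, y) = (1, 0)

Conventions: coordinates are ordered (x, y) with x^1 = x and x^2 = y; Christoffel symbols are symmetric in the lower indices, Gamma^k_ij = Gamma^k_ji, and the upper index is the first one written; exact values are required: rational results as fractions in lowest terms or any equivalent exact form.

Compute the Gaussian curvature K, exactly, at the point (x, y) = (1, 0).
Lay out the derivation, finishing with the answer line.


E = 34/9, F = 0, G = 81/4, EG - F^2 = 153/2 at the point
E_x = -4, E_y = 0, F_x = 0, F_y = 0, G_x = -9, G_y = 0
E_yy = 0, F_xy = 0, G_xx = 20
Evaluate Brioschi's two determinant matrices M1, M2 and divide by (EG - F^2)^2.
M1 = [[-E_yy/2 + F_xy - G_xx/2, E_x/2, F_x - E_y/2], [F_y - G_x/2, E, F], [G_y/2, F, G]] = [[-10, -2, 0], [9/2, 34/9, 0], [0, 0, 81/4]]; det M1 = -2331/4
M2 = [[0, E_y/2, G_x/2], [E_y/2, E, F], [G_x/2, F, G]] = [[0, 0, -9/2], [0, 34/9, 0], [-9/2, 0, 81/4]]; det M2 = -153/2
det M1 - det M2 = -2025/4; K = -2025/4 / (153/2)^2 = -25/289

Answer: K = -25/289


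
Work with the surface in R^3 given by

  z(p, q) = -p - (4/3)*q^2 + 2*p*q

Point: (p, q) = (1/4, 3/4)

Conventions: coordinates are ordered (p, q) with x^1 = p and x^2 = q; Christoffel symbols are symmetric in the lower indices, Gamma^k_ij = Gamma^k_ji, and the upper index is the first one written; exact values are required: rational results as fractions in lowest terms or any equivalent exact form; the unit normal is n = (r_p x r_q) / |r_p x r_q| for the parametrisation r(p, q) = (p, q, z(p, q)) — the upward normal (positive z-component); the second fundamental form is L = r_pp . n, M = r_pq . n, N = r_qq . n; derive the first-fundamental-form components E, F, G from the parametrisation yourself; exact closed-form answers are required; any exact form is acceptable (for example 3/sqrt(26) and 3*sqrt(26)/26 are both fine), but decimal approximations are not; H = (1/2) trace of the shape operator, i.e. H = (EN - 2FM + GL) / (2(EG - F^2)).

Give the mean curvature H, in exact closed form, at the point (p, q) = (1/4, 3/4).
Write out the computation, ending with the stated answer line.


z_p = 1/2, z_q = -3/2, z_pp = 0, z_pq = 2, z_qq = -8/3
E = 5/4, F = -3/4, G = 13/4; answer radicand W^2 = 7/2
unnormalised second-form numerators: l = 0, m = 2, n = -8/3; L = l/sqrt(7/2), and similarly M = m/sqrt(W^2), N = n/sqrt(W^2)
H = (E*n - 2*F*m + G*l) / (2*(EG - F^2)*sqrt(W^2)); E*n - 2*F*m + G*l = -1/3, EG - F^2 = 7/2, so H = (-1/21)/sqrt(7/2)

Answer: H = -sqrt(14)/147


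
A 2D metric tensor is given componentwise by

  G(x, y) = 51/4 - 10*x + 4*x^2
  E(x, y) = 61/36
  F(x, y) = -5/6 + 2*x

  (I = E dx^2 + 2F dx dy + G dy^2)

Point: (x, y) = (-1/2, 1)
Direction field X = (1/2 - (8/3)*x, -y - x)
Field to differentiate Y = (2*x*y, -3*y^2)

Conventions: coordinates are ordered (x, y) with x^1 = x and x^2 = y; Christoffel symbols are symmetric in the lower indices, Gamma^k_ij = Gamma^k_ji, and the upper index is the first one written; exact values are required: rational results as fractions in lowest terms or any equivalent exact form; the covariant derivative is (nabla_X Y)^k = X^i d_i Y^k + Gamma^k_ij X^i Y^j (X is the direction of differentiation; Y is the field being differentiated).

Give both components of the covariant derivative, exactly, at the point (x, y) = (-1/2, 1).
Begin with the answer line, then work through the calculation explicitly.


Answer: (nabla_X Y)^x = 322007/24546, (nabla_X Y)^y = 68071/12273

E = 61/36, F = -11/6, G = 75/4 at the point
E_x = 0, E_y = 0, F_x = 2, F_y = 0, G_x = -14, G_y = 0
EG - F^2 = 4091/144;  g^inv = (144/4091) * [[75/4, 11/6], [11/6, 61/36]]
first-kind symbols [ij,l] = (1/2)(d_i g_jl + d_j g_il - d_l g_ij): [xx,x] = E_x/2 = 0, [xx,y] = F_x - E_y/2 = 2, [xy,x] = E_y/2 = 0, [xy,y] = G_x/2 = -7, [yy,x] = F_y - G_x/2 = 7, [yy,y] = G_y/2 = 0
Gamma^x_ij = (G*[ij,x] - F*[ij,y])/(EG - F^2), Gamma^y_ij = (E*[ij,y] - F*[ij,x])/(EG - F^2)
Gamma_xxx = 528/4091, Gamma_xxy = -1848/4091, Gamma_xyy = 18900/4091, Gamma_yxx = 488/4091, Gamma_yxy = -1708/4091, Gamma_yyy = 1848/4091
X = (11/6, -1/2), Y = (-1, -3) at the point


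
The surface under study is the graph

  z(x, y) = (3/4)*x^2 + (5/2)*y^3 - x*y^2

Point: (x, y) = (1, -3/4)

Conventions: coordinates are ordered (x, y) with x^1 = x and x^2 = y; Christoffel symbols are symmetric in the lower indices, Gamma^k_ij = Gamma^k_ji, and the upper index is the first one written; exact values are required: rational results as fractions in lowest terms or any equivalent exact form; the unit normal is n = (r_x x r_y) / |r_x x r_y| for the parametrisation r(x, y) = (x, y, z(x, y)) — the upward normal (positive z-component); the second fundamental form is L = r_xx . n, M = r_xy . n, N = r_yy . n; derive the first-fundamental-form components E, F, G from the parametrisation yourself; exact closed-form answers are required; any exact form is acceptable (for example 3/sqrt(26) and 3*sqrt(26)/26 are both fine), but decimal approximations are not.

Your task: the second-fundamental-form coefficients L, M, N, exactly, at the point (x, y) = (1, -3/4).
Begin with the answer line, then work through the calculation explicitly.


Answer: L = 48*sqrt(35413)/35413, M = 48*sqrt(35413)/35413, N = -424*sqrt(35413)/35413

z_x = 15/16, z_y = 183/32, z_xx = 3/2, z_xy = 3/2, z_yy = -53/4
E = 481/256, F = 2745/512, G = 34513/1024; answer radicand W^2 = 35413/1024
unnormalised second-form numerators: l = 3/2, m = 3/2, n = -53/4; L = l/sqrt(35413/1024), and similarly M = m/sqrt(W^2), N = n/sqrt(W^2)


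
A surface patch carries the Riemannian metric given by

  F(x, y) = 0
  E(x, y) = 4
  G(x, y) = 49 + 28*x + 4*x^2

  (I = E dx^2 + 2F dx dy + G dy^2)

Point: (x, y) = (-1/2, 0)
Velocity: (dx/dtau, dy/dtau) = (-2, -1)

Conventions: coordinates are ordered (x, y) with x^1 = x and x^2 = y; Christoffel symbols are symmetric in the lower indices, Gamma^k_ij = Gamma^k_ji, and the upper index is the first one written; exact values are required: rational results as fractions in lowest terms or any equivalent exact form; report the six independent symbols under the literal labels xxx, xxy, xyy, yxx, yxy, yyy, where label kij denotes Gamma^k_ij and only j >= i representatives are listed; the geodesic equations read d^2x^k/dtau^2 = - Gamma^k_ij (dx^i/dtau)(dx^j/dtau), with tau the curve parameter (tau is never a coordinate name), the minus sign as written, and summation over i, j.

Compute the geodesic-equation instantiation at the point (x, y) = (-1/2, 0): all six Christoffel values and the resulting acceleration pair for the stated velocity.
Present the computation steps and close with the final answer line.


E = 4, F = 0, G = 36 at the point
E_x = 0, E_y = 0, F_x = 0, F_y = 0, G_x = 24, G_y = 0
EG - F^2 = 144;  g^inv = (1/144) * [[36, 0], [0, 4]]
first-kind symbols [ij,l] = (1/2)(d_i g_jl + d_j g_il - d_l g_ij): [xx,x] = E_x/2 = 0, [xx,y] = F_x - E_y/2 = 0, [xy,x] = E_y/2 = 0, [xy,y] = G_x/2 = 12, [yy,x] = F_y - G_x/2 = -12, [yy,y] = G_y/2 = 0
Gamma^x_ij = (G*[ij,x] - F*[ij,y])/(EG - F^2), Gamma^y_ij = (E*[ij,y] - F*[ij,x])/(EG - F^2)
Gamma_xxx = 0, Gamma_xxy = 0, Gamma_xyy = -3, Gamma_yxx = 0, Gamma_yxy = 1/3, Gamma_yyy = 0
d^2x/dtau^2 = -(Gamma_xxx*(-2)^2 + 2*Gamma_xxy*(-2)*(-1) + Gamma_xyy*(-1)^2) = 3
d^2y/dtau^2 = -(Gamma_yxx*(-2)^2 + 2*Gamma_yxy*(-2)*(-1) + Gamma_yyy*(-1)^2) = -4/3

Answer: Gamma_xxx = 0, Gamma_xxy = 0, Gamma_xyy = -3, Gamma_yxx = 0, Gamma_yxy = 1/3, Gamma_yyy = 0; accelerations (d^2x/dtau^2, d^2y/dtau^2) = (3, -4/3)


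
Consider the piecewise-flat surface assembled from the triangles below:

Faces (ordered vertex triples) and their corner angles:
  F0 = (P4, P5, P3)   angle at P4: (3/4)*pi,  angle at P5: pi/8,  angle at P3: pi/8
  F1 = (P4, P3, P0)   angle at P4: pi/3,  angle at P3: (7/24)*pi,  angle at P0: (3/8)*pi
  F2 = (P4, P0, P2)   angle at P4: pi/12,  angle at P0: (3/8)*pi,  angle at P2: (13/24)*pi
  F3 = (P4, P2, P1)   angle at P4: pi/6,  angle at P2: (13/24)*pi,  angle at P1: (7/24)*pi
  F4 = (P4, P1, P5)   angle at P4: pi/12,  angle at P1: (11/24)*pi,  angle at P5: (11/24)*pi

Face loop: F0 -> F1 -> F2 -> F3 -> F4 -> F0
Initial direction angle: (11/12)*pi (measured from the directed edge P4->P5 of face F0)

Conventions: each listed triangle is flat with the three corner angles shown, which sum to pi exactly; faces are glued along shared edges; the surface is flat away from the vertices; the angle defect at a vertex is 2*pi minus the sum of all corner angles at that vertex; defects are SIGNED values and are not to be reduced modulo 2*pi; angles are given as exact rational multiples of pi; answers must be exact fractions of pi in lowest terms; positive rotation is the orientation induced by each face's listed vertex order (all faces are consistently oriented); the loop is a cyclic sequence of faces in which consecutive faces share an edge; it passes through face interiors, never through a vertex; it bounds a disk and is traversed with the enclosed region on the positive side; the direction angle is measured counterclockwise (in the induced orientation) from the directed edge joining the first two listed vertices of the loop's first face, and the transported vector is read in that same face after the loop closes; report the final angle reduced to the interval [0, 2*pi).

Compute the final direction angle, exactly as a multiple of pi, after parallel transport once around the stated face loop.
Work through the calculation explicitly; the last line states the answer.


enclosed vertex P4: corner angles sum to (17/12)*pi, defect = 2*pi - (17/12)*pi = (7/12)*pi
final direction = starting direction + enclosed defect total, reduced mod 2*pi (induced orientation)
final angle = (11/12)*pi + (7/12)*pi = (3/2)*pi (mod 2*pi)

Answer: final direction angle = (3/2)*pi


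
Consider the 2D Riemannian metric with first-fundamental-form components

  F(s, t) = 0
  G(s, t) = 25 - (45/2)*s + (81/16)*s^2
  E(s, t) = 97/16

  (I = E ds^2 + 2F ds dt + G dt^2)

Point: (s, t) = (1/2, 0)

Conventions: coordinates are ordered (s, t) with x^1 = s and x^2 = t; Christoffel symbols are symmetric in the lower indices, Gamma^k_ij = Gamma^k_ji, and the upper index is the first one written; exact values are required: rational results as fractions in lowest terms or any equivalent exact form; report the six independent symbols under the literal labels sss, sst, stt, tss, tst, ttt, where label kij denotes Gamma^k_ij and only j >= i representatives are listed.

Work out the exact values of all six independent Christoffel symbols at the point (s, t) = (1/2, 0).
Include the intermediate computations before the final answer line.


E = 97/16, F = 0, G = 961/64 at the point
E_s = 0, E_t = 0, F_s = 0, F_t = 0, G_s = -279/16, G_t = 0
EG - F^2 = 93217/1024;  g^inv = (1024/93217) * [[961/64, 0], [0, 97/16]]
first-kind symbols [ij,l] = (1/2)(d_i g_jl + d_j g_il - d_l g_ij): [ss,s] = E_s/2 = 0, [ss,t] = F_s - E_t/2 = 0, [st,s] = E_t/2 = 0, [st,t] = G_s/2 = -279/32, [tt,s] = F_t - G_s/2 = 279/32, [tt,t] = G_t/2 = 0
Gamma^s_ij = (G*[ij,s] - F*[ij,t])/(EG - F^2), Gamma^t_ij = (E*[ij,t] - F*[ij,s])/(EG - F^2)

Answer: Gamma_sss = 0, Gamma_sst = 0, Gamma_stt = 279/194, Gamma_tss = 0, Gamma_tst = -18/31, Gamma_ttt = 0


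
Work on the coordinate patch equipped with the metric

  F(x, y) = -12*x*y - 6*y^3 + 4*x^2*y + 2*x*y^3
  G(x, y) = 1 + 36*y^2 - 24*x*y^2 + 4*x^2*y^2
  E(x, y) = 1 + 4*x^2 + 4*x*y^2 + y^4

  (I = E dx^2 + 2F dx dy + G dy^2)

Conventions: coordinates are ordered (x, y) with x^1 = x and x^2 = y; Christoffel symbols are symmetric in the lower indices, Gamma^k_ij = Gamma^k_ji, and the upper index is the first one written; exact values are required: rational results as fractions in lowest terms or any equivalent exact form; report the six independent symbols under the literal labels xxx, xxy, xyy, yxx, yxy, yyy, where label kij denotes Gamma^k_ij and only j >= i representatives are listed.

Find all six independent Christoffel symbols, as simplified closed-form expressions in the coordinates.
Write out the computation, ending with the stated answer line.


E = 1 + 4*x^2 + 4*x*y^2 + y^4; F = -12*x*y - 6*y^3 + 4*x^2*y + 2*x*y^3; G = 1 + 36*y^2 - 24*x*y^2 + 4*x^2*y^2
Gamma^k_ij = (1/2) g^{kl} (d_i g_jl + d_j g_il - d_l g_ij), with g^inv = (1/(EG-F^2)) [[G, -F], [-F, E]]
first partials: E_x = 8*x + 4*y^2, E_y = 8*x*y + 4*y^3, F_x = -12*y + 8*x*y + 2*y^3, F_y = -12*x - 18*y^2 + 4*x^2 + 6*x*y^2, G_x = -24*y^2 + 8*x*y^2, G_y = 72*y - 48*x*y + 8*x^2*y
D = EG - F^2 = 1 + 36*y^2 + 4*x^2 - 20*x*y^2 + y^4 + 4*x^2*y^2
expanded: Gamma^x_xx = (G E_x - 2F F_x + F E_y)/(2D), Gamma^x_xy = (G E_y - F G_x)/(2D), Gamma^x_yy = (2G F_y - G G_x - F G_y)/(2D), Gamma^y_xx = (2E F_x - E E_y - F E_x)/(2D), Gamma^y_xy = (E G_x - F E_y)/(2D), Gamma^y_yy = (E G_y - 2F F_y + F G_x)/(2D); substitute and cancel common factors

Answer: Gamma_xxx = (4*x + 2*y^2)/(4*x^2*y^2 + 4*x^2 - 20*x*y^2 + y^4 + 36*y^2 + 1), Gamma_xxy = (4*x*y + 2*y^3)/(4*x^2*y^2 + 4*x^2 - 20*x*y^2 + y^4 + 36*y^2 + 1), Gamma_xyy = (4*x^2 + 2*x*y^2 - 12*x - 6*y^2)/(4*x^2*y^2 + 4*x^2 - 20*x*y^2 + y^4 + 36*y^2 + 1), Gamma_yxx = (4*x*y - 12*y)/(4*x^2*y^2 + 4*x^2 - 20*x*y^2 + y^4 + 36*y^2 + 1), Gamma_yxy = (4*x*y^2 - 12*y^2)/(4*x^2*y^2 + 4*x^2 - 20*x*y^2 + y^4 + 36*y^2 + 1), Gamma_yyy = (4*x^2*y - 24*x*y + 36*y)/(4*x^2*y^2 + 4*x^2 - 20*x*y^2 + y^4 + 36*y^2 + 1)


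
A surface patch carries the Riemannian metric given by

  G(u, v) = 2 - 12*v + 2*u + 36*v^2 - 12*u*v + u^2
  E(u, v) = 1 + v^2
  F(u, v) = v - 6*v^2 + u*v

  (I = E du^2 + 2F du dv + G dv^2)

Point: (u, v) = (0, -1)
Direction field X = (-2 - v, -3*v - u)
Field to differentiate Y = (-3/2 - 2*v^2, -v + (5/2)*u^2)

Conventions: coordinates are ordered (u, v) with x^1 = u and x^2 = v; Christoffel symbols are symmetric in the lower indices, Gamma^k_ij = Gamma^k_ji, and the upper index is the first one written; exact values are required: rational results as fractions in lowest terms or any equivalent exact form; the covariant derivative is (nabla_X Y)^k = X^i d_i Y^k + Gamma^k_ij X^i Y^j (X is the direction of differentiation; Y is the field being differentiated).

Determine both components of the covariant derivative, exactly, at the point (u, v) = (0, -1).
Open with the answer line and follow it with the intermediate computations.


Answer: (nabla_X Y)^u = 1283/102, (nabla_X Y)^v = -719/102

E = 2, F = -7, G = 50 at the point
E_u = 0, E_v = -2, F_u = -1, F_v = 13, G_u = 14, G_v = -84
EG - F^2 = 51;  g^inv = (1/51) * [[50, 7], [7, 2]]
first-kind symbols [ij,l] = (1/2)(d_i g_jl + d_j g_il - d_l g_ij): [uu,u] = E_u/2 = 0, [uu,v] = F_u - E_v/2 = 0, [uv,u] = E_v/2 = -1, [uv,v] = G_u/2 = 7, [vv,u] = F_v - G_u/2 = 6, [vv,v] = G_v/2 = -42
Gamma^u_ij = (G*[ij,u] - F*[ij,v])/(EG - F^2), Gamma^v_ij = (E*[ij,v] - F*[ij,u])/(EG - F^2)
Gamma_uuu = 0, Gamma_uuv = -1/51, Gamma_uvv = 2/17, Gamma_vuu = 0, Gamma_vuv = 7/51, Gamma_vvv = -14/17
X = (-1, 3), Y = (-7/2, 1) at the point


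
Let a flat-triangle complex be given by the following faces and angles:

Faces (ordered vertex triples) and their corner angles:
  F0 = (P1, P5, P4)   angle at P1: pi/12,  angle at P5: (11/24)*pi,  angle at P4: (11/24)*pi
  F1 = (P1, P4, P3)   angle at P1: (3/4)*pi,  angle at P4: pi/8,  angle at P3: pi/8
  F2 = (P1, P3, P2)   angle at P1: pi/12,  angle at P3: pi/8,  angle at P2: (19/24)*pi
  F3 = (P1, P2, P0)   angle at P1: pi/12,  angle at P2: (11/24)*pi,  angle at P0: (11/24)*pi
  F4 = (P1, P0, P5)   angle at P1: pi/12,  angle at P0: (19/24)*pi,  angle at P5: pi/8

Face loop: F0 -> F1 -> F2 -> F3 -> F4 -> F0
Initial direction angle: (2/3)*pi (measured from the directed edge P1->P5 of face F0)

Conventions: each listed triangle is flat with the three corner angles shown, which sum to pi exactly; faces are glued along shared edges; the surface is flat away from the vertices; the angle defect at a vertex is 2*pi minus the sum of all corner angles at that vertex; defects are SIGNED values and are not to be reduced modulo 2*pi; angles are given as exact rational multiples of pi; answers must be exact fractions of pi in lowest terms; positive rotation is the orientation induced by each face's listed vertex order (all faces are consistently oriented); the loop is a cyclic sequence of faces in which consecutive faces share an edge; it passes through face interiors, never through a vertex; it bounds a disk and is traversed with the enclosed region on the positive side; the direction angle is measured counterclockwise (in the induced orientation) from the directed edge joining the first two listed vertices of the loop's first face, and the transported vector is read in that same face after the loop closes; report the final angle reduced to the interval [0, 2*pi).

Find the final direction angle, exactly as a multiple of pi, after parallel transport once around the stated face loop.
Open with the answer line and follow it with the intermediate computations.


Answer: final direction angle = (19/12)*pi

enclosed vertex P1: corner angles sum to (13/12)*pi, defect = 2*pi - (13/12)*pi = (11/12)*pi
by Gauss-Bonnet the loop rotates the vector by the enclosed defect sum (positive orientation, mod 2*pi)
final angle = (2/3)*pi + (11/12)*pi = (19/12)*pi (mod 2*pi)


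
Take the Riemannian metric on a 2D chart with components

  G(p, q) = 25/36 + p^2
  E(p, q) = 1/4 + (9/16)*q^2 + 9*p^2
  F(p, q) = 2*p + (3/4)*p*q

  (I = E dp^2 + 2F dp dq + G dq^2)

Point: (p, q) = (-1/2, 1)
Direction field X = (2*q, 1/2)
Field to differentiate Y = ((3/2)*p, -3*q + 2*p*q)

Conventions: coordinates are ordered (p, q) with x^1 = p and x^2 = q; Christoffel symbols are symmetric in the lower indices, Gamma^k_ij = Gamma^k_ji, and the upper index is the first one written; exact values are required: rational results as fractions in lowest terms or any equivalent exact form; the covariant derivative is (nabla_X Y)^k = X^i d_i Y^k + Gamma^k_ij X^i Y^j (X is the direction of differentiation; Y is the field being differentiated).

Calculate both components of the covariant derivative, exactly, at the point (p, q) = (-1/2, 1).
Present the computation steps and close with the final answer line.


E = 49/16, F = -11/8, G = 17/18 at the point
E_p = -9, E_q = 9/8, F_p = 11/4, F_q = -3/8, G_p = -1, G_q = 0
EG - F^2 = 577/576;  g^inv = (576/577) * [[17/18, 11/8], [11/8, 49/16]]
first-kind symbols [ij,l] = (1/2)(d_i g_jl + d_j g_il - d_l g_ij): [pp,p] = E_p/2 = -9/2, [pp,q] = F_p - E_q/2 = 35/16, [pq,p] = E_q/2 = 9/16, [pq,q] = G_p/2 = -1/2, [qq,p] = F_q - G_p/2 = 1/8, [qq,q] = G_q/2 = 0
Gamma^p_ij = (G*[ij,p] - F*[ij,q])/(EG - F^2), Gamma^q_ij = (E*[ij,q] - F*[ij,p])/(EG - F^2)
Gamma_ppp = -1431/1154, Gamma_ppq = -90/577, Gamma_pqq = 68/577, Gamma_qpp = 1179/2308, Gamma_qpq = -873/1154, Gamma_qqq = 99/577
X = (2, 1/2), Y = (-3/4, -4) at the point

Answer: (nabla_X Y)^p = 3422/577, (nabla_X Y)^q = 66713/9232


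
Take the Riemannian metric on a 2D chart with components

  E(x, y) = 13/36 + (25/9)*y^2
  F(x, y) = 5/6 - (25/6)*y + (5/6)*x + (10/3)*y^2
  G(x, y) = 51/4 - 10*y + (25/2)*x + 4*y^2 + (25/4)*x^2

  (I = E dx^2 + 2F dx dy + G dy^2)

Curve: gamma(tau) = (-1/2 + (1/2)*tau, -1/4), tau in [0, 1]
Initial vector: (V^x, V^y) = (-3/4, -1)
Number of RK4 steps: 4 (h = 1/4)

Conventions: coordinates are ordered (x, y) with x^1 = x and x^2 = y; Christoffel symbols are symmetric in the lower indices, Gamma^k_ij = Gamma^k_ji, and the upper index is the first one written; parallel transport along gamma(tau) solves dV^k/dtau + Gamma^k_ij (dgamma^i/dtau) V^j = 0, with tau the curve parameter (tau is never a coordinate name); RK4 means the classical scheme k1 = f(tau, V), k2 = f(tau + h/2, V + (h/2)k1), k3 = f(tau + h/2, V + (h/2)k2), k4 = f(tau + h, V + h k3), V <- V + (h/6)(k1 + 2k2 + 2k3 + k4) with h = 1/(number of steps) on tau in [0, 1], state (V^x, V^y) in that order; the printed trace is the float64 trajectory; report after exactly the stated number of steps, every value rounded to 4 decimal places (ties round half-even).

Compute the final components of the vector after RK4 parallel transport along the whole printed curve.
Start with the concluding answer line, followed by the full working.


Answer: V^x = -3.3859, V^y = -0.3755

gamma'(tau) = (1/2, 0); f(tau, V)^k = -Gamma^k_ij(gamma(tau)) gamma'^i(tau) V^j; h = 1/4; intermediate values shown to 6 dp
curve data and Christoffel symbols at the stage parameters:
  tau = 0.000000: gamma = (-0.500000, -0.250000), gamma' = (0.500000, 0.000000); Gamma_xxx = -0.847662, Gamma_xxy = -4.233492, Gamma_xyy = -28.916342, Gamma_yxx = 0.271958, Gamma_yxy = 0.941579, Gamma_yyy = 3.902326
  tau = 0.125000: gamma = (-0.437500, -0.250000), gamma' = (0.500000, 0.000000); Gamma_xxx = -0.861078, Gamma_xxy = -4.538227, Gamma_xyy = -31.038822, Gamma_yxx = 0.267891, Gamma_yxy = 1.007852, Gamma_yyy = 4.217129
  tau = 0.250000: gamma = (-0.375000, -0.250000), gamma' = (0.500000, 0.000000); Gamma_xxx = -0.868296, Gamma_xxy = -4.825833, Gamma_xyy = -33.135725, Gamma_yxx = 0.262191, Gamma_yxy = 1.065055, Gamma_yyy = 4.505689
  tau = 0.375000: gamma = (-0.312500, -0.250000), gamma' = (0.500000, 0.000000); Gamma_xxx = -0.869561, Gamma_xxy = -5.091801, Gamma_xyy = -35.185877, Gamma_yxx = 0.255071, Gamma_yxy = 1.112643, Gamma_yyy = 4.764048
  tau = 0.500000: gamma = (-0.250000, -0.250000), gamma' = (0.500000, 0.000000); Gamma_xxx = -0.865318, Gamma_xxy = -5.332853, Gamma_xyy = -37.171818, Gamma_yxx = 0.246776, Gamma_yxy = 1.150480, Gamma_yyy = 4.989741
  tau = 0.625000: gamma = (-0.187500, -0.250000), gamma' = (0.500000, 0.000000); Gamma_xxx = -0.856162, Gamma_xxy = -5.546977, Gamma_xyy = -39.080384, Gamma_yxx = 0.237566, Gamma_yxy = 1.178801, Gamma_yyy = 5.181764
  tau = 0.750000: gamma = (-0.125000, -0.250000), gamma' = (0.500000, 0.000000); Gamma_xxx = -0.842778, Gamma_xxy = -5.733361, Gamma_xyy = -40.902817, Gamma_yxx = 0.227698, Gamma_yxy = 1.198136, Gamma_yyy = 5.340410
  tau = 0.875000: gamma = (-0.062500, -0.250000), gamma' = (0.500000, 0.000000); Gamma_xxx = -0.825890, Gamma_xxy = -5.892226, Gamma_xyy = -42.634498, Gamma_yxx = 0.217414, Gamma_yxy = 1.209236, Gamma_yyy = 5.467030
  tau = 1.000000: gamma = (0.000000, -0.250000), gamma' = (0.500000, 0.000000); Gamma_xxx = -0.806215, Gamma_xxy = -6.024626, Gamma_xyy = -44.274406, Gamma_yxx = 0.206929, Gamma_yxy = 1.212987, Gamma_yyy = 5.563764
step 0: V^x = -0.7500, V^y = -1.0000
step 1: k1 = (-2.434619, 0.572774), k2 = (-2.560581, 0.609069), k3 = (-2.557066, 0.608892), k4 = (-2.648762, 0.633592); V <- V + (h/6)(k1 + 2k2 + 2k3 + k4): V^x = -1.3883, V^y = -0.8482
step 2: k1 = (-2.649446, 0.633707), k2 = (-2.705447, 0.647117), k3 = (-2.704224, 0.647077), k4 = (-2.723571, 0.649598); V <- V + (h/6)(k1 + 2k2 + 2k3 + k4): V^x = -2.0630, V^y = -0.6869
step 3: k1 = (-2.724173, 0.649687), k2 = (-2.708805, 0.642496), k3 = (-2.710476, 0.642798), k4 = (-2.663349, 0.627252); V <- V + (h/6)(k1 + 2k2 + 2k3 + k4): V^x = -2.7390, V^y = -0.5266
step 4: k1 = (-2.663809, 0.627309), k2 = (-2.588995, 0.604934), k3 = (-2.593374, 0.605608), k4 = (-2.495708, 0.578031); V <- V + (h/6)(k1 + 2k2 + 2k3 + k4): V^x = -3.3859, V^y = -0.3755


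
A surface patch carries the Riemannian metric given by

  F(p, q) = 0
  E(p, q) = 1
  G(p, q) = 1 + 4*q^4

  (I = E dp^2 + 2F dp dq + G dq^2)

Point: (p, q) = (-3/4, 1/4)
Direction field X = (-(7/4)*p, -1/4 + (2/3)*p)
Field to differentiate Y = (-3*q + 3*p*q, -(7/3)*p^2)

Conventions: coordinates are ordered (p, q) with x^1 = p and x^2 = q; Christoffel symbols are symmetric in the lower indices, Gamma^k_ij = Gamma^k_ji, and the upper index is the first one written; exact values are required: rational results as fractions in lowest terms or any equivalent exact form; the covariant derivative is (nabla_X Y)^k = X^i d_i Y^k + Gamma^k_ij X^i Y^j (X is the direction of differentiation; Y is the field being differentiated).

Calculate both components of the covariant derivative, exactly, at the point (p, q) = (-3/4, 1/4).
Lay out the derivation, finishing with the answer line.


E = 1, F = 0, G = 65/64 at the point
E_p = 0, E_q = 0, F_p = 0, F_q = 0, G_p = 0, G_q = 1/4
EG - F^2 = 65/64;  g^inv = (64/65) * [[65/64, 0], [0, 1]]
first-kind symbols [ij,l] = (1/2)(d_i g_jl + d_j g_il - d_l g_ij): [pp,p] = E_p/2 = 0, [pp,q] = F_p - E_q/2 = 0, [pq,p] = E_q/2 = 0, [pq,q] = G_p/2 = 0, [qq,p] = F_q - G_p/2 = 0, [qq,q] = G_q/2 = 1/8
Gamma^p_ij = (G*[ij,p] - F*[ij,q])/(EG - F^2), Gamma^q_ij = (E*[ij,q] - F*[ij,p])/(EG - F^2)
Gamma_ppp = 0, Gamma_ppq = 0, Gamma_pqq = 0, Gamma_qpp = 0, Gamma_qpq = 0, Gamma_qqq = 8/65
X = (21/16, -3/4), Y = (-21/16, -21/16) at the point

Answer: (nabla_X Y)^p = 315/64, (nabla_X Y)^q = 9807/2080


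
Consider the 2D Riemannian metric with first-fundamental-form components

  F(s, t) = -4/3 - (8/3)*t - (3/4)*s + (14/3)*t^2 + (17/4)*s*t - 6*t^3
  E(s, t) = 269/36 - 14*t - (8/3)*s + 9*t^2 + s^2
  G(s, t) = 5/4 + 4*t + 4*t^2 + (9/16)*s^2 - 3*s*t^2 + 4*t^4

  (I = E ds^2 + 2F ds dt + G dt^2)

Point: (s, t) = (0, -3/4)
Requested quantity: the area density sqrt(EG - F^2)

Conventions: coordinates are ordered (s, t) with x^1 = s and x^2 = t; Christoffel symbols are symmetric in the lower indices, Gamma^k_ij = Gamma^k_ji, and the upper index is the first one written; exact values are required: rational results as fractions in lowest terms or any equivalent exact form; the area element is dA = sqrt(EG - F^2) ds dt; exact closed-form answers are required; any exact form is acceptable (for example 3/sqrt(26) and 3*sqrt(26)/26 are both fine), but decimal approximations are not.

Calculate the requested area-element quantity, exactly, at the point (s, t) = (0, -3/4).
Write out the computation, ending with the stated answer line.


E = 3317/144, F = 559/96, G = 113/64; EG - F^2 = 5195/768

Answer: sqrt(EG - F^2) = sqrt(15585)/48


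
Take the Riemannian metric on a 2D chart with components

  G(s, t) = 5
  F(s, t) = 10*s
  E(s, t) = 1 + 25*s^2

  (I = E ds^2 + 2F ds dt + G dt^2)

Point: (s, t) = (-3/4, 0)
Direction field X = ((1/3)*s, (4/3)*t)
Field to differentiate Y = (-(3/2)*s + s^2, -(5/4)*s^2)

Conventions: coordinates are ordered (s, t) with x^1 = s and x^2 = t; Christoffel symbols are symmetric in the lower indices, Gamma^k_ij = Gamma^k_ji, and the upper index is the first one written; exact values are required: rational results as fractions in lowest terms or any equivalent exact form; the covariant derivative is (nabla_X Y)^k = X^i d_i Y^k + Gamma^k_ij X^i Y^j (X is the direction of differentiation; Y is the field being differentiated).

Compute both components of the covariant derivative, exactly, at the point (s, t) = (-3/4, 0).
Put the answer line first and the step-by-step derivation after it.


Answer: (nabla_X Y)^s = 1137/976, (nabla_X Y)^t = -1347/1952

E = 241/16, F = -15/2, G = 5 at the point
E_s = -75/2, E_t = 0, F_s = 10, F_t = 0, G_s = 0, G_t = 0
EG - F^2 = 305/16;  g^inv = (16/305) * [[5, 15/2], [15/2, 241/16]]
first-kind symbols [ij,l] = (1/2)(d_i g_jl + d_j g_il - d_l g_ij): [ss,s] = E_s/2 = -75/4, [ss,t] = F_s - E_t/2 = 10, [st,s] = E_t/2 = 0, [st,t] = G_s/2 = 0, [tt,s] = F_t - G_s/2 = 0, [tt,t] = G_t/2 = 0
Gamma^s_ij = (G*[ij,s] - F*[ij,t])/(EG - F^2), Gamma^t_ij = (E*[ij,t] - F*[ij,s])/(EG - F^2)
Gamma_sss = -60/61, Gamma_sst = 0, Gamma_stt = 0, Gamma_tss = 32/61, Gamma_tst = 0, Gamma_ttt = 0
X = (-1/4, 0), Y = (27/16, -45/64) at the point


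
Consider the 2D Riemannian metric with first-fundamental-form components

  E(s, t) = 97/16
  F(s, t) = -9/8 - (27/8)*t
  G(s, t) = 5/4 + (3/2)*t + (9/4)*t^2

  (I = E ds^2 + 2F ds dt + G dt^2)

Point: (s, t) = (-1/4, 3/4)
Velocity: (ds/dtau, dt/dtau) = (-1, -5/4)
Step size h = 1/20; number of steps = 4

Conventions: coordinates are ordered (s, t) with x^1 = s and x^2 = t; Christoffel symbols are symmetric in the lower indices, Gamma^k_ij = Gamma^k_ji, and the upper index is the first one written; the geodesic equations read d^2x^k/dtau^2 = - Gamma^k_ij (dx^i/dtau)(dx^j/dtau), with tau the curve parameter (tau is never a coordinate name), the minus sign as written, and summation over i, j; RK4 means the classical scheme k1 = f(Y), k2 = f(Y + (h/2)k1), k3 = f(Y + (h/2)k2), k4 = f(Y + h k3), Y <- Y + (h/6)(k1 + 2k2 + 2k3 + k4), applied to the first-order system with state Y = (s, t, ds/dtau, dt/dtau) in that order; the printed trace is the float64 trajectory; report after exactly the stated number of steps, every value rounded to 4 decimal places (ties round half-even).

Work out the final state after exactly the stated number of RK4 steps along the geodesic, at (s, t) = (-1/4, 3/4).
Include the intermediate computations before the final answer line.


f(Y) = (ds/dtau, dt/dtau, -Gamma^s_ij Y'^i Y'^j, -Gamma^t_ij Y'^i Y'^j) with the Gammas evaluated at the stage position; h = 0.050000; intermediate values shown to 6 dp
step 0: s = -0.2500, t = 0.7500, ds/dtau = -1.0000, dt/dtau = -1.2500
step 1:
  k1: at (s, t) = (-0.250000, 0.750000), (ds/dtau, dt/dtau) = (-1.000000, -1.250000); Gamma_sss = 0.000000, Gamma_sst = 0.000000, Gamma_stt = -0.387792, Gamma_tss = 0.000000, Gamma_tst = 0.000000, Gamma_ttt = 0.280072; k1 = (-1.000000, -1.250000, 0.605925, -0.437612)
  k2: at (s, t) = (-0.275000, 0.718750), (ds/dtau, dt/dtau) = (-0.984852, -1.260940); Gamma_sss = 0.000000, Gamma_sst = 0.000000, Gamma_stt = -0.394599, Gamma_tss = 0.000000, Gamma_tst = 0.000000, Gamma_ttt = 0.276768; k2 = (-0.984852, -1.260940, 0.627401, -0.440052)
  k3: at (s, t) = (-0.274621, 0.718476), (ds/dtau, dt/dtau) = (-0.984315, -1.261001); Gamma_sss = 0.000000, Gamma_sst = 0.000000, Gamma_stt = -0.394659, Gamma_tss = 0.000000, Gamma_tst = 0.000000, Gamma_ttt = 0.276738; k3 = (-0.984315, -1.261001, 0.627557, -0.440047)
  k4: at (s, t) = (-0.299216, 0.686950), (ds/dtau, dt/dtau) = (-0.968622, -1.272002); Gamma_sss = 0.000000, Gamma_sst = 0.000000, Gamma_stt = -0.401561, Gamma_tss = 0.000000, Gamma_tst = 0.000000, Gamma_ttt = 0.273137; k4 = (-0.968622, -1.272002, 0.649722, -0.441933)
  Y <- Y + (h/6)(k1 + 2k2 + 2k3 + k4): s = -0.2992, t = 0.6870, ds/dtau = -0.9686, dt/dtau = -1.2720
step 2:
  k1: at (s, t) = (-0.299225, 0.686951), (ds/dtau, dt/dtau) = (-0.968620, -1.271998); Gamma_sss = 0.000000, Gamma_sst = 0.000000, Gamma_stt = -0.401561, Gamma_tss = 0.000000, Gamma_tst = 0.000000, Gamma_ttt = 0.273137; k1 = (-0.968620, -1.271998, 0.649717, -0.441931)
  k2: at (s, t) = (-0.323440, 0.655151), (ds/dtau, dt/dtau) = (-0.952377, -1.283046); Gamma_sss = 0.000000, Gamma_sst = 0.000000, Gamma_stt = -0.408547, Gamma_tss = 0.000000, Gamma_tst = 0.000000, Gamma_ttt = 0.269228; k2 = (-0.952377, -1.283046, 0.672554, -0.443206)
  k3: at (s, t) = (-0.323034, 0.654875), (ds/dtau, dt/dtau) = (-0.951806, -1.283078); Gamma_sss = 0.000000, Gamma_sst = 0.000000, Gamma_stt = -0.408608, Gamma_tss = 0.000000, Gamma_tst = 0.000000, Gamma_ttt = 0.269193; k3 = (-0.951806, -1.283078, 0.672687, -0.443170)
  k4: at (s, t) = (-0.346815, 0.622797), (ds/dtau, dt/dtau) = (-0.934986, -1.294156); Gamma_sss = 0.000000, Gamma_sst = 0.000000, Gamma_stt = -0.415670, Gamma_tss = 0.000000, Gamma_tst = 0.000000, Gamma_ttt = 0.264957; k4 = (-0.934986, -1.294156, 0.696181, -0.443760)
  Y <- Y + (h/6)(k1 + 2k2 + 2k3 + k4): s = -0.3468, t = 0.6228, ds/dtau = -0.9350, dt/dtau = -1.2942
step 3:
  k1: at (s, t) = (-0.346824, 0.622798), (ds/dtau, dt/dtau) = (-0.934984, -1.294152); Gamma_sss = 0.000000, Gamma_sst = 0.000000, Gamma_stt = -0.415670, Gamma_tss = 0.000000, Gamma_tst = 0.000000, Gamma_ttt = 0.264957; k1 = (-0.934984, -1.294152, 0.696176, -0.443757)
  k2: at (s, t) = (-0.370199, 0.590444), (ds/dtau, dt/dtau) = (-0.917579, -1.305245); Gamma_sss = 0.000000, Gamma_sst = 0.000000, Gamma_stt = -0.422796, Gamma_tss = 0.000000, Gamma_tst = 0.000000, Gamma_ttt = 0.260380; k2 = (-0.917579, -1.305245, 0.720303, -0.443600)
  k3: at (s, t) = (-0.369764, 0.590166), (ds/dtau, dt/dtau) = (-0.916976, -1.305242); Gamma_sss = 0.000000, Gamma_sst = 0.000000, Gamma_stt = -0.422857, Gamma_tss = 0.000000, Gamma_tst = 0.000000, Gamma_ttt = 0.260339; k3 = (-0.916976, -1.305242, 0.720403, -0.443528)
  k4: at (s, t) = (-0.392673, 0.557536), (ds/dtau, dt/dtau) = (-0.898964, -1.316328); Gamma_sss = 0.000000, Gamma_sst = 0.000000, Gamma_stt = -0.430035, Gamma_tss = 0.000000, Gamma_tst = 0.000000, Gamma_ttt = 0.255403; k4 = (-0.898964, -1.316328, 0.745129, -0.442542)
  Y <- Y + (h/6)(k1 + 2k2 + 2k3 + k4): s = -0.3927, t = 0.5575, ds/dtau = -0.8990, dt/dtau = -1.3163
step 4:
  k1: at (s, t) = (-0.392683, 0.557535), (ds/dtau, dt/dtau) = (-0.898961, -1.316323); Gamma_sss = 0.000000, Gamma_sst = 0.000000, Gamma_stt = -0.430035, Gamma_tss = 0.000000, Gamma_tst = 0.000000, Gamma_ttt = 0.255403; k1 = (-0.898961, -1.316323, 0.745123, -0.442538)
  k2: at (s, t) = (-0.415157, 0.524627), (ds/dtau, dt/dtau) = (-0.880333, -1.327386); Gamma_sss = 0.000000, Gamma_sst = 0.000000, Gamma_stt = -0.437249, Gamma_tss = 0.000000, Gamma_tst = 0.000000, Gamma_ttt = 0.250095; k2 = (-0.880333, -1.327386, 0.770412, -0.440656)
  k3: at (s, t) = (-0.414692, 0.524351), (ds/dtau, dt/dtau) = (-0.879701, -1.327339); Gamma_sss = 0.000000, Gamma_sst = 0.000000, Gamma_stt = -0.437309, Gamma_tss = 0.000000, Gamma_tst = 0.000000, Gamma_ttt = 0.250049; k3 = (-0.879701, -1.327339, 0.770464, -0.440543)
  k4: at (s, t) = (-0.436668, 0.491169), (ds/dtau, dt/dtau) = (-0.860438, -1.338350); Gamma_sss = 0.000000, Gamma_sst = 0.000000, Gamma_stt = -0.444544, Gamma_tss = 0.000000, Gamma_tst = 0.000000, Gamma_ttt = 0.244351; k4 = (-0.860438, -1.338350, 0.796258, -0.437677)
  Y <- Y + (h/6)(k1 + 2k2 + 2k3 + k4): s = -0.4367, t = 0.4912, ds/dtau = -0.8604, dt/dtau = -1.3383

Answer: s = -0.4367, t = 0.4912, ds/dtau = -0.8604, dt/dtau = -1.3383


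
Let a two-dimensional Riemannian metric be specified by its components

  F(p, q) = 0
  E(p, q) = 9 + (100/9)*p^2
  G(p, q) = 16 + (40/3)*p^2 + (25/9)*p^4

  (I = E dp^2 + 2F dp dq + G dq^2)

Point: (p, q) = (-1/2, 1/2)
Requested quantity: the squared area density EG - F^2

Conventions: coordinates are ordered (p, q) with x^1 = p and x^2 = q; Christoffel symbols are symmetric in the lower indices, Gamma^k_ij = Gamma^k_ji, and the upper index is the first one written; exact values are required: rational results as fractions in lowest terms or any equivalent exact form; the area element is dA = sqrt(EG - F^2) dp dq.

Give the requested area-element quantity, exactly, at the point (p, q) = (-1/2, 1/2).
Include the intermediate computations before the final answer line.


E = 106/9, F = 0, G = 2809/144; EG - F^2 = 148877/648

Answer: EG - F^2 = 148877/648


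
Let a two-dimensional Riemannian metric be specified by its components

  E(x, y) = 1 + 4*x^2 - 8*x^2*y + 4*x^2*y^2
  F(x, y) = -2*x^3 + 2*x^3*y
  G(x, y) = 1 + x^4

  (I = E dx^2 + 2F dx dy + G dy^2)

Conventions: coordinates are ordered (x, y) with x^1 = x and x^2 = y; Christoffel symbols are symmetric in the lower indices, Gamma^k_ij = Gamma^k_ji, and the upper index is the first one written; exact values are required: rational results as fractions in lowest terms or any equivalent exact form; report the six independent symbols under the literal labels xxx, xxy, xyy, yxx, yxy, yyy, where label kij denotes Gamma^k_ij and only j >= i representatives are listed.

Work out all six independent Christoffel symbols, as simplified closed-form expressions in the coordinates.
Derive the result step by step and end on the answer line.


E = 1 + 4*x^2 - 8*x^2*y + 4*x^2*y^2; F = -2*x^3 + 2*x^3*y; G = 1 + x^4
Gamma^k_ij = (1/2) g^{kl} (d_i g_jl + d_j g_il - d_l g_ij), with g^inv = (1/(EG-F^2)) [[G, -F], [-F, E]]
first partials: E_x = 8*x - 16*x*y + 8*x*y^2, E_y = -8*x^2 + 8*x^2*y, F_x = -6*x^2 + 6*x^2*y, F_y = 2*x^3, G_x = 4*x^3, G_y = 0
D = EG - F^2 = 1 + 4*x^2 - 8*x^2*y + 4*x^2*y^2 + x^4
expanded: Gamma^x_xx = (G E_x - 2F F_x + F E_y)/(2D), Gamma^x_xy = (G E_y - F G_x)/(2D), Gamma^x_yy = (2G F_y - G G_x - F G_y)/(2D), Gamma^y_xx = (2E F_x - E E_y - F E_x)/(2D), Gamma^y_xy = (E G_x - F E_y)/(2D), Gamma^y_yy = (E G_y - 2F F_y + F G_x)/(2D); substitute and cancel common factors

Answer: Gamma_xxx = (4*x*y^2 - 8*x*y + 4*x)/(x^4 + 4*x^2*y^2 - 8*x^2*y + 4*x^2 + 1), Gamma_xxy = (4*x^2*y - 4*x^2)/(x^4 + 4*x^2*y^2 - 8*x^2*y + 4*x^2 + 1), Gamma_xyy = 0, Gamma_yxx = (2*x^2*y - 2*x^2)/(x^4 + 4*x^2*y^2 - 8*x^2*y + 4*x^2 + 1), Gamma_yxy = 2*x^3/(x^4 + 4*x^2*y^2 - 8*x^2*y + 4*x^2 + 1), Gamma_yyy = 0


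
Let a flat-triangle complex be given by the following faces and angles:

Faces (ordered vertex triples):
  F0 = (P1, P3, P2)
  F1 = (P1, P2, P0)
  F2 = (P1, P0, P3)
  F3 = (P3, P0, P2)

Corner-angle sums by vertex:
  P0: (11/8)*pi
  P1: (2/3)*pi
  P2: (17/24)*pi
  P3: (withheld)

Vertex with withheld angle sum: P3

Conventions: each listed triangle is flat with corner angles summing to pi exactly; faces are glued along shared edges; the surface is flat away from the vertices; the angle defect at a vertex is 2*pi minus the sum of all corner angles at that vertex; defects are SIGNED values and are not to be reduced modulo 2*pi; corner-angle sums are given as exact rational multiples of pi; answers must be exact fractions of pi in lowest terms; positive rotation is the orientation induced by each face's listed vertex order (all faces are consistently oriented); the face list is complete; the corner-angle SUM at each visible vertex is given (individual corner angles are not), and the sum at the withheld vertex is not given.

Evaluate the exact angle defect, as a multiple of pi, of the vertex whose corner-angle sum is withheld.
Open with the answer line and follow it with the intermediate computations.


Answer: defect(P3) = (3/4)*pi

V = 4, E = 6, F = 4; chi = V - E + F = 2
Gauss-Bonnet: total defect = 2*pi*chi = 4*pi; visible defects sum to (13/4)*pi


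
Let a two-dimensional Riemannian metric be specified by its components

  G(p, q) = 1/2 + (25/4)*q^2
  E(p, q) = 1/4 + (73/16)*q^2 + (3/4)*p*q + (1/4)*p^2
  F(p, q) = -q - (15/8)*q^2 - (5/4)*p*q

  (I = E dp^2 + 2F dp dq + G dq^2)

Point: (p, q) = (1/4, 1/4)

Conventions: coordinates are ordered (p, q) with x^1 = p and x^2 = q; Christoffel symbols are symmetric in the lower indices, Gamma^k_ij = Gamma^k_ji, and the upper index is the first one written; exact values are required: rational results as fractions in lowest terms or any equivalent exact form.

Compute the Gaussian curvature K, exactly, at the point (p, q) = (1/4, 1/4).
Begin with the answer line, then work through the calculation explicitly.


Answer: K = -42400/9747

E = 153/256, F = -57/128, G = 57/64, EG - F^2 = 171/512 at the point
E_p = 5/16, E_q = 79/32, F_p = -5/16, F_q = -9/4, G_p = 0, G_q = 25/8
E_qq = 73/8, F_pq = -5/4, G_pp = 0
By Brioschi, K is (det M1 - det M2) divided by (EG - F^2) squared.
M1 = [[-E_qq/2 + F_pq - G_pp/2, E_p/2, F_p - E_q/2], [F_q - G_p/2, E, F], [G_q/2, F, G]] = [[-93/16, 5/32, -99/64], [-9/4, 153/256, -57/128], [25/16, -57/128, 57/64]]; det M1 = -482937/262144
M2 = [[0, E_q/2, G_p/2], [E_q/2, E, F], [G_p/2, F, G]] = [[0, 79/64, 0], [79/64, 153/256, -57/128], [0, -57/128, 57/64]]; det M2 = -355737/262144
det M1 - det M2 = -3975/8192; K = -3975/8192 / (171/512)^2 = -42400/9747
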